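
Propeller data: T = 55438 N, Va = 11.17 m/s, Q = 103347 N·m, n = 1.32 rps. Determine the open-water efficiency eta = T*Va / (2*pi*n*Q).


Formula: eta = T * Va / (2 * pi * n * Q)
Step 1 — numerator = T * Va = 55438 * 11.17 = 619242.46
Step 2 — 2 * pi * n = 2 * pi * 1.32 = 8.293805
Step 3 — denominator = 8.293805 * 103347 = 857139.87
Step 4 — eta = 619242.46 / 857139.87 ≈ 0.72245 (5 s.f.)

0.72245


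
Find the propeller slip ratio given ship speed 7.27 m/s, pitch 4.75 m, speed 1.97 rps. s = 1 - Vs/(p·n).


Formula: s = 1 - Vs / (p * n)
Step 1 — p * n = 4.75 * 1.97 = 9.3575
Step 2 — Vs / (p*n) = 7.27 / 9.3575 = 0.776917 (6 d.p.)
Step 3 — s = 1 - 0.776917 = 0.223083

0.223083


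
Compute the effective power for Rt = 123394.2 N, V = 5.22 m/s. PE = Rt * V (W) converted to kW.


Formula: PE = Rt * V / 1000 (kW)
Step 1 — PE (W) = 123394.2 * 5.22 = 644117.724 W
Step 2 — PE (kW) = 644117.724 / 1000 ≈ 644.12 kW (5 s.f.)

644.12 kW


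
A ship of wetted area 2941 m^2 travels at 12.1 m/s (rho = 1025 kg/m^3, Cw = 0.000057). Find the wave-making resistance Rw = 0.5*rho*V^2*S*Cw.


Formula: Rw = 0.5 * rho * V^2 * S * Cw
Step 1 — V^2 = 12.1^2 = 146.41
Step 2 — 0.5 * rho * V^2 = 0.5 * 1025 * 146.41 = 75035.125
Step 3 — Rw = 75035.125 * 2941 * 0.000057 ≈ 12579 N (5 s.f.)

12579 N


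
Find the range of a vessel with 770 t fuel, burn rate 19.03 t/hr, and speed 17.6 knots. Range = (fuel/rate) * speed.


Formula: endurance = fuel / rate; range = endurance * speed
Step 1 — endurance = 770 / 19.03 = 40.4624 hours
Step 2 — range = 40.4624 * 17.6 ≈ 712.14 nautical miles (5 s.f.)

712.14 NM


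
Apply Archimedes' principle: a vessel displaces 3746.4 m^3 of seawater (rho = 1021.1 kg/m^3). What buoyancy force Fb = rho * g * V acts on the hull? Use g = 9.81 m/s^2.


Formula: Fb = rho * g * V
Substituting: Fb = 1021.1 * 9.81 * 3746.4
Intermediate: 1021.1 * 9.81 = 10016.991
Result: Fb = 10016.991 * 3746.4 ≈ 37528000 N (5 s.f.)

37528000 N


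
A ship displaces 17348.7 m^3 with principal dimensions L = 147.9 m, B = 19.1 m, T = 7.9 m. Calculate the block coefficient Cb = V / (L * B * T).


Formula: Cb = V / (L * B * T)
Step 1 — L * B * T = 147.9 * 19.1 * 7.9 = 22316.631 m^3
Step 2 — Cb = 17348.7 / 22316.631 ≈ 0.77739 (5 s.f.)

0.77739


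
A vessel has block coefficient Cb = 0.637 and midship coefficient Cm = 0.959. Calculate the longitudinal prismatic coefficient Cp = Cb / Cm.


Formula: Cp = Cb / Cm
Substituting: Cp = 0.637 / 0.959
Result: Cp ≈ 0.66423 (5 s.f.)

0.66423


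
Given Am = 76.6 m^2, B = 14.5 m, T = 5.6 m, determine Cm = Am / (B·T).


Formula: Cm = Am / (B * T)
Step 1 — B * T = 14.5 * 5.6 = 81.2 m^2
Step 2 — Cm = 76.6 / 81.2 ≈ 0.94335 (5 s.f.)

0.94335


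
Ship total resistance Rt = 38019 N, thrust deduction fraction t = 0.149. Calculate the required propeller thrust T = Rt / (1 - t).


Formula: T = Rt / (1 - t)
Step 1 — (1 - t) = 1 - 0.149 = 0.851
Step 2 — T = 38019 / 0.851 ≈ 44676 N (5 s.f.)

44676 N


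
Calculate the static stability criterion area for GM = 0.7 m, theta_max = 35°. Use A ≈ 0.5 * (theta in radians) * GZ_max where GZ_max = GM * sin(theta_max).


Formula: GZ_max = GM * sin(theta); Area = 0.5 * theta_rad * GZ_max
Step 1 — GZ_max = 0.7 * sin(35°) = 0.7 * 0.573576 = 0.401503 m
Step 2 — theta_rad = 35 * pi/180 = 0.610865 rad
Step 3 — Area = 0.5 * 0.610865 * 0.401503 ≈ 0.12263 m·rad (5 s.f.)

0.12263 m·rad


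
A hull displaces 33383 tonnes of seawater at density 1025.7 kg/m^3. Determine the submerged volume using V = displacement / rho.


Formula: V = mass / rho
Step 1 — convert tonnes to kg: 33383 t * 1000 = 33383000 kg
Step 2 — V = 33383000 / 1025.7 ≈ 32547 m^3 (5 s.f.)

32547 m^3


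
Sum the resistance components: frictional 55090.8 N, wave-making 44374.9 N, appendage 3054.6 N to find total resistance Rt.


Formula: Rt = Rf + Rw + Ra
Substituting: Rt = 55090.8 + 44374.9 + 3054.6
Result: Rt = 102520.3 N

102520.3 N


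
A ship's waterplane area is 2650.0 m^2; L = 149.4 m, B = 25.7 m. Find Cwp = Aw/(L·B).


Formula: Cwp = Aw / (L * B)
Step 1 — L * B = 149.4 * 25.7 = 3839.58 m^2
Step 2 — Cwp = 2650.0 / 3839.58 ≈ 0.69018 (5 s.f.)

0.69018


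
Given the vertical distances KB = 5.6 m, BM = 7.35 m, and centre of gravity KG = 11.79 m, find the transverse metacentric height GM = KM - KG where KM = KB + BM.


Formula: GM = KB + BM - KG
Step 1 — KM = KB + BM = 5.6 + 7.35 = 12.95 m
Step 2 — GM = KM - KG = 12.95 - 11.79 = 1.16 m

1.16 m


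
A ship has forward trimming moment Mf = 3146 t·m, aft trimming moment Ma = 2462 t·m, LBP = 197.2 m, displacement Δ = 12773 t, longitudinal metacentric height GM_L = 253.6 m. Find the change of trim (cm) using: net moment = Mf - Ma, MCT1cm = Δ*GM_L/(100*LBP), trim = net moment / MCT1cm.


Formula: net trimming moment = Mf - Ma; MCT1cm = Δ*GM_L/(100*LBP); trim = net moment / MCT1cm
Step 1 — net trimming moment = 3146 - 2462 = 684 t·m
Step 2 — MCT1cm = 12773 * 253.6 / (100 * 197.2) = 164.2613 t·m/cm
Step 3 — trim = 684 / 164.2613 ≈ 4.1641 cm (5 s.f.)

4.1641 cm


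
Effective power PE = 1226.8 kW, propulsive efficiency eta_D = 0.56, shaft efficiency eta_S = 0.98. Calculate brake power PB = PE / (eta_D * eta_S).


Formula: PB = PE / (eta_D * eta_S)
Step 1 — combined efficiency = eta_D * eta_S = 0.56 * 0.98 = 0.5488
Step 2 — PB = 1226.8 / 0.5488 ≈ 2235.4 kW (5 s.f.)

2235.4 kW


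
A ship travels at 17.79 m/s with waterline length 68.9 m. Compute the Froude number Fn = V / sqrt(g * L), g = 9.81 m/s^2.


Formula: Fn = V / sqrt(g * L)
Step 1 — g * L = 9.81 * 68.9 = 675.909
Step 2 — sqrt(g * L) = sqrt(675.909) = 25.99825
Step 3 — Fn = 17.79 / 25.99825 ≈ 0.68428 (5 s.f.)

0.68428


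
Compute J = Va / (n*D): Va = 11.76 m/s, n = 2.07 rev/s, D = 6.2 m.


Formula: J = Va / (n * D)
Step 1 — n * D = 2.07 * 6.2 = 12.834
Step 2 — J = 11.76 / 12.834 ≈ 0.91632 (5 s.f.)

0.91632


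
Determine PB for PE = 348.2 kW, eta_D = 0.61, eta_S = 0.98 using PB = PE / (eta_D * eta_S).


Formula: PB = PE / (eta_D * eta_S)
Step 1 — combined efficiency = eta_D * eta_S = 0.61 * 0.98 = 0.5978
Step 2 — PB = 348.2 / 0.5978 ≈ 582.47 kW (5 s.f.)

582.47 kW


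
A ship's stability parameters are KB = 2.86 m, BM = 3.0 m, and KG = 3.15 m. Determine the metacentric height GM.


Formula: GM = KB + BM - KG
Step 1 — KM = KB + BM = 2.86 + 3.0 = 5.86 m
Step 2 — GM = KM - KG = 5.86 - 3.15 = 2.71 m

2.71 m


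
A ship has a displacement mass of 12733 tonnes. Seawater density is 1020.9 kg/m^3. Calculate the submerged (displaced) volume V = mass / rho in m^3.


Formula: V = mass / rho
Step 1 — convert tonnes to kg: 12733 t * 1000 = 12733000 kg
Step 2 — V = 12733000 / 1020.9 ≈ 12472 m^3 (5 s.f.)

12472 m^3


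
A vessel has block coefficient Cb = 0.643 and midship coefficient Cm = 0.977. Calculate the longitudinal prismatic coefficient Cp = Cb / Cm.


Formula: Cp = Cb / Cm
Substituting: Cp = 0.643 / 0.977
Result: Cp ≈ 0.65814 (5 s.f.)

0.65814


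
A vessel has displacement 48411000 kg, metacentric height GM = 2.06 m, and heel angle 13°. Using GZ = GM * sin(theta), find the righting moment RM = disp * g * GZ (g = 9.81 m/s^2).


Formula: GZ = GM * sin(theta); RM = disp * g * GZ
Step 1 — GZ = 2.06 * sin(13°) = 2.06 * 0.224951 = 0.463399 m
Step 2 — RM = 48411000 * 9.81 * 0.463399 ≈ 220070000 N·m (5 s.f.)

220070000 N·m


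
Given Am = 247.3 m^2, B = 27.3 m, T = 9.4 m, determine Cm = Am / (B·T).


Formula: Cm = Am / (B * T)
Step 1 — B * T = 27.3 * 9.4 = 256.62 m^2
Step 2 — Cm = 247.3 / 256.62 ≈ 0.96368 (5 s.f.)

0.96368


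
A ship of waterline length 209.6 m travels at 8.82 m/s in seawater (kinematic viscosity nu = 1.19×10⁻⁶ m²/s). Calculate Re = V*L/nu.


Formula: Re = V * L / nu
Step 1 — V * L = 8.82 * 209.6 = 1848.672 m^2/s
Step 2 — Re = 1848.672 / 1.19e-6 = 1.55e+09

1.55e+09


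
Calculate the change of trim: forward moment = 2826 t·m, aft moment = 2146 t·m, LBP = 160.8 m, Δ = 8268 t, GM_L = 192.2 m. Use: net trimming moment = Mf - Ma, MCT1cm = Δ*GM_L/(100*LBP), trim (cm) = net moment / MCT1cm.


Formula: net trimming moment = Mf - Ma; MCT1cm = Δ*GM_L/(100*LBP); trim = net moment / MCT1cm
Step 1 — net trimming moment = 2826 - 2146 = 680 t·m
Step 2 — MCT1cm = 8268 * 192.2 / (100 * 160.8) = 98.8252 t·m/cm
Step 3 — trim = 680 / 98.8252 ≈ 6.8808 cm (5 s.f.)

6.8808 cm


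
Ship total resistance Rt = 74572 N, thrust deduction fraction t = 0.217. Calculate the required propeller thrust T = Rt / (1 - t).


Formula: T = Rt / (1 - t)
Step 1 — (1 - t) = 1 - 0.217 = 0.783
Step 2 — T = 74572 / 0.783 ≈ 95239 N (5 s.f.)

95239 N


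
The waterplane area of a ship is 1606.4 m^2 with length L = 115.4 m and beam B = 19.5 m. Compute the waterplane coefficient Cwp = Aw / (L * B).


Formula: Cwp = Aw / (L * B)
Step 1 — L * B = 115.4 * 19.5 = 2250.3 m^2
Step 2 — Cwp = 1606.4 / 2250.3 ≈ 0.71386 (5 s.f.)

0.71386


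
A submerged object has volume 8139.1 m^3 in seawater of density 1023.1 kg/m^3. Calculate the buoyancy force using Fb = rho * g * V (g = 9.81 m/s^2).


Formula: Fb = rho * g * V
Substituting: Fb = 1023.1 * 9.81 * 8139.1
Intermediate: 1023.1 * 9.81 = 10036.611
Result: Fb = 10036.611 * 8139.1 ≈ 81689000 N (5 s.f.)

81689000 N


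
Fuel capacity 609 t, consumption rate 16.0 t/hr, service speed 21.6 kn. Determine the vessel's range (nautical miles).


Formula: endurance = fuel / rate; range = endurance * speed
Step 1 — endurance = 609 / 16.0 = 38.0625 hours
Step 2 — range = 38.0625 * 21.6 ≈ 822.15 nautical miles (5 s.f.)

822.15 NM


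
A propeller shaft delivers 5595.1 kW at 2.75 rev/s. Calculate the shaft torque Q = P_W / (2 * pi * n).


Formula: Q = P_W / (2 * pi * n)
Step 1 — P_W = 5595.1 kW * 1000 = 5595100.0 W
Step 2 — 2 * pi * n = 2 * pi * 2.75 = 17.27876
Step 3 — Q = 5595100.0 / 17.27876 ≈ 323810 N·m (5 s.f.)

323810 N·m


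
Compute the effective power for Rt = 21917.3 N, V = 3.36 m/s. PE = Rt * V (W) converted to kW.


Formula: PE = Rt * V / 1000 (kW)
Step 1 — PE (W) = 21917.3 * 3.36 = 73642.128 W
Step 2 — PE (kW) = 73642.128 / 1000 ≈ 73.642 kW (5 s.f.)

73.642 kW


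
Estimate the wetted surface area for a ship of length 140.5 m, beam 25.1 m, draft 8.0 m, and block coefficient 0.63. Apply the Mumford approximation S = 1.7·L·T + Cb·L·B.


Formula: S = 1.7*L*T + V/T with V = Cb*L*B*T, i.e. S = L * (1.7*T + Cb*B)
Step 1 — 1.7*T = 1.7 * 8.0 = 13.6 m
Step 2 — Cb*B = 0.63 * 25.1 = 15.813 m
Step 3 — 1.7*T + Cb*B = 13.6 + 15.813 = 29.413 m
Step 4 — S = 140.5 * 29.413 ≈ 4132.5 m^2 (5 s.f.)

4132.5 m^2


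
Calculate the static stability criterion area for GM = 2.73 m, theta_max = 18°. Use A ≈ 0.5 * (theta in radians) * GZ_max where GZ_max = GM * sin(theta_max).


Formula: GZ_max = GM * sin(theta); Area = 0.5 * theta_rad * GZ_max
Step 1 — GZ_max = 2.73 * sin(18°) = 2.73 * 0.309017 = 0.843616 m
Step 2 — theta_rad = 18 * pi/180 = 0.314159 rad
Step 3 — Area = 0.5 * 0.314159 * 0.843616 ≈ 0.13251 m·rad (5 s.f.)

0.13251 m·rad


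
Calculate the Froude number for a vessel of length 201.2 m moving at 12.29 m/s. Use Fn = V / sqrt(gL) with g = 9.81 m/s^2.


Formula: Fn = V / sqrt(g * L)
Step 1 — g * L = 9.81 * 201.2 = 1973.772
Step 2 — sqrt(g * L) = sqrt(1973.772) = 44.427154
Step 3 — Fn = 12.29 / 44.427154 ≈ 0.27663 (5 s.f.)

0.27663


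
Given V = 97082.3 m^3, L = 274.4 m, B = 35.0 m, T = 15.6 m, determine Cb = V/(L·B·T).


Formula: Cb = V / (L * B * T)
Step 1 — L * B * T = 274.4 * 35.0 * 15.6 = 149822.4 m^3
Step 2 — Cb = 97082.3 / 149822.4 ≈ 0.64798 (5 s.f.)

0.64798


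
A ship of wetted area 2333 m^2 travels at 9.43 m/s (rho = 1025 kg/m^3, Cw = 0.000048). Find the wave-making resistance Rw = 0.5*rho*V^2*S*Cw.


Formula: Rw = 0.5 * rho * V^2 * S * Cw
Step 1 — V^2 = 9.43^2 = 88.9249
Step 2 — 0.5 * rho * V^2 = 0.5 * 1025 * 88.9249 = 45574.01125
Step 3 — Rw = 45574.01125 * 2333 * 0.000048 ≈ 5103.6 N (5 s.f.)

5103.6 N


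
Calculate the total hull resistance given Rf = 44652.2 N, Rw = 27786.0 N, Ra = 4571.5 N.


Formula: Rt = Rf + Rw + Ra
Substituting: Rt = 44652.2 + 27786.0 + 4571.5
Result: Rt = 77009.7 N

77009.7 N


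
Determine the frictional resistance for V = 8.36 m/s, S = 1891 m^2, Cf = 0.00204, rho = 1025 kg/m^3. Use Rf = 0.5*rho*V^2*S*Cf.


Formula: Rf = 0.5 * rho * V^2 * S * Cf
Step 1 — V^2 = 8.36^2 = 69.8896
Step 2 — 0.5 * rho * V^2 = 0.5 * 1025 * 69.8896 = 35818.42
Step 3 — Rf = 35818.42 * 1891 * 0.00204 ≈ 138170 N (5 s.f.)

138170 N


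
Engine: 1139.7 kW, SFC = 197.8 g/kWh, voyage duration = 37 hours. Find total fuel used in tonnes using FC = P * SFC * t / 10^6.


Formula: FC (tonnes) = P * SFC * t / 1,000,000
Step 1 — P * SFC * t = 1139.7 * 197.8 * 37 = 8341008.42 g
Step 2 — FC (tonnes) = 8341008.42 / 1,000,000 ≈ 8.3410 tonnes (5 s.f.)

8.3410 tonnes


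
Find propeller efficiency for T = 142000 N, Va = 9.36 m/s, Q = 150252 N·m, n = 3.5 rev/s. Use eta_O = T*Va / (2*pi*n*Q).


Formula: eta = T * Va / (2 * pi * n * Q)
Step 1 — numerator = T * Va = 142000 * 9.36 = 1329120.0
Step 2 — 2 * pi * n = 2 * pi * 3.5 = 21.991149
Step 3 — denominator = 21.991149 * 150252 = 3304214.12
Step 4 — eta = 1329120.0 / 3304214.12 ≈ 0.40225 (5 s.f.)

0.40225


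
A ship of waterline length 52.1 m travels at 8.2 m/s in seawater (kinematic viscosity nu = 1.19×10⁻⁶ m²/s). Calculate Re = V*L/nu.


Formula: Re = V * L / nu
Step 1 — V * L = 8.2 * 52.1 = 427.22 m^2/s
Step 2 — Re = 427.22 / 1.19e-6 = 3.59e+08

3.59e+08


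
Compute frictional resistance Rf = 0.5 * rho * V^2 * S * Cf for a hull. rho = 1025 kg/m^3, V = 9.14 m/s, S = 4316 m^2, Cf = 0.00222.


Formula: Rf = 0.5 * rho * V^2 * S * Cf
Step 1 — V^2 = 9.14^2 = 83.5396
Step 2 — 0.5 * rho * V^2 = 0.5 * 1025 * 83.5396 = 42814.045
Step 3 — Rf = 42814.045 * 4316 * 0.00222 ≈ 410220 N (5 s.f.)

410220 N


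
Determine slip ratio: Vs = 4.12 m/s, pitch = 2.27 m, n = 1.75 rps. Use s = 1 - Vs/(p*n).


Formula: s = 1 - Vs / (p * n)
Step 1 — p * n = 2.27 * 1.75 = 3.9725
Step 2 — Vs / (p*n) = 4.12 / 3.9725 = 1.03713 (6 d.p.)
Step 3 — s = 1 - 1.03713 = -0.03713

-0.03713


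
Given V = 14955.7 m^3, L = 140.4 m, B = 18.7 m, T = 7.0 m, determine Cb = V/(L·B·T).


Formula: Cb = V / (L * B * T)
Step 1 — L * B * T = 140.4 * 18.7 * 7.0 = 18378.36 m^3
Step 2 — Cb = 14955.7 / 18378.36 ≈ 0.81377 (5 s.f.)

0.81377


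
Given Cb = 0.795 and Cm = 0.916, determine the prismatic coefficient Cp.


Formula: Cp = Cb / Cm
Substituting: Cp = 0.795 / 0.916
Result: Cp ≈ 0.86790 (5 s.f.)

0.86790


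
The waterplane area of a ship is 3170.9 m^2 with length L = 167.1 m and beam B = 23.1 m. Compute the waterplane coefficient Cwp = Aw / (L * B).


Formula: Cwp = Aw / (L * B)
Step 1 — L * B = 167.1 * 23.1 = 3860.01 m^2
Step 2 — Cwp = 3170.9 / 3860.01 ≈ 0.82147 (5 s.f.)

0.82147


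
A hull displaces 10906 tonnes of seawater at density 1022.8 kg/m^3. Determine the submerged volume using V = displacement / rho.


Formula: V = mass / rho
Step 1 — convert tonnes to kg: 10906 t * 1000 = 10906000 kg
Step 2 — V = 10906000 / 1022.8 ≈ 10663 m^3 (5 s.f.)

10663 m^3


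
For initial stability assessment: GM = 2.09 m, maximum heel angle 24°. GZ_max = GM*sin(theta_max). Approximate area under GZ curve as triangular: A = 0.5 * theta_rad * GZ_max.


Formula: GZ_max = GM * sin(theta); Area = 0.5 * theta_rad * GZ_max
Step 1 — GZ_max = 2.09 * sin(24°) = 2.09 * 0.406737 = 0.85008 m
Step 2 — theta_rad = 24 * pi/180 = 0.418879 rad
Step 3 — Area = 0.5 * 0.418879 * 0.85008 ≈ 0.17804 m·rad (5 s.f.)

0.17804 m·rad


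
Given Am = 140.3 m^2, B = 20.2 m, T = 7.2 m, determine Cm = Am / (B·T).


Formula: Cm = Am / (B * T)
Step 1 — B * T = 20.2 * 7.2 = 145.44 m^2
Step 2 — Cm = 140.3 / 145.44 ≈ 0.96466 (5 s.f.)

0.96466


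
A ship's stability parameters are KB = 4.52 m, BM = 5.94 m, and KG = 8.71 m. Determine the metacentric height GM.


Formula: GM = KB + BM - KG
Step 1 — KM = KB + BM = 4.52 + 5.94 = 10.46 m
Step 2 — GM = KM - KG = 10.46 - 8.71 = 1.75 m

1.75 m


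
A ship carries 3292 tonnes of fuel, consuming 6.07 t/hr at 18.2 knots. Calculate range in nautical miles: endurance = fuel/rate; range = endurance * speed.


Formula: endurance = fuel / rate; range = endurance * speed
Step 1 — endurance = 3292 / 6.07 = 542.3394 hours
Step 2 — range = 542.3394 * 18.2 ≈ 9870.6 nautical miles (5 s.f.)

9870.6 NM


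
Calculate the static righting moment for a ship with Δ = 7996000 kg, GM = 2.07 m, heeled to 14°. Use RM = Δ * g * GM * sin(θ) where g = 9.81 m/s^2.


Formula: GZ = GM * sin(theta); RM = disp * g * GZ
Step 1 — GZ = 2.07 * sin(14°) = 2.07 * 0.241922 = 0.500779 m
Step 2 — RM = 7996000 * 9.81 * 0.500779 ≈ 39281000 N·m (5 s.f.)

39281000 N·m


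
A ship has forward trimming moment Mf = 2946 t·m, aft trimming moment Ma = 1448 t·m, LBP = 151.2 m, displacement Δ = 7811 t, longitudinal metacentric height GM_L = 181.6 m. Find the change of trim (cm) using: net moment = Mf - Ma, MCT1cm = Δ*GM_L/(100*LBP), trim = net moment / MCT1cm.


Formula: net trimming moment = Mf - Ma; MCT1cm = Δ*GM_L/(100*LBP); trim = net moment / MCT1cm
Step 1 — net trimming moment = 2946 - 1448 = 1498 t·m
Step 2 — MCT1cm = 7811 * 181.6 / (100 * 151.2) = 93.8147 t·m/cm
Step 3 — trim = 1498 / 93.8147 ≈ 15.968 cm (5 s.f.)

15.968 cm


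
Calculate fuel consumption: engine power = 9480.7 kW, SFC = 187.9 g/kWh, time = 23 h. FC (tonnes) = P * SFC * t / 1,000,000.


Formula: FC (tonnes) = P * SFC * t / 1,000,000
Step 1 — P * SFC * t = 9480.7 * 187.9 * 23 = 40972741.19 g
Step 2 — FC (tonnes) = 40972741.19 / 1,000,000 ≈ 40.973 tonnes (5 s.f.)

40.973 tonnes


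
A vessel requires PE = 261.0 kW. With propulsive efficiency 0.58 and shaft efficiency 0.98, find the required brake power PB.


Formula: PB = PE / (eta_D * eta_S)
Step 1 — combined efficiency = eta_D * eta_S = 0.58 * 0.98 = 0.5684
Step 2 — PB = 261.0 / 0.5684 ≈ 459.18 kW (5 s.f.)

459.18 kW


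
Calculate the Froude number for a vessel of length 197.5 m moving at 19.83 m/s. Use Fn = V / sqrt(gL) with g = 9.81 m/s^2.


Formula: Fn = V / sqrt(g * L)
Step 1 — g * L = 9.81 * 197.5 = 1937.475
Step 2 — sqrt(g * L) = sqrt(1937.475) = 44.016758
Step 3 — Fn = 19.83 / 44.016758 ≈ 0.45051 (5 s.f.)

0.45051


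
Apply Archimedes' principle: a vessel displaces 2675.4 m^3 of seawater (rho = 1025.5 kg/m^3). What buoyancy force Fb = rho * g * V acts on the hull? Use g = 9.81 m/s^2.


Formula: Fb = rho * g * V
Substituting: Fb = 1025.5 * 9.81 * 2675.4
Intermediate: 1025.5 * 9.81 = 10060.155
Result: Fb = 10060.155 * 2675.4 ≈ 26915000 N (5 s.f.)

26915000 N


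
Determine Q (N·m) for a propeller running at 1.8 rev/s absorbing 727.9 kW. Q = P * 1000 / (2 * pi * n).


Formula: Q = P_W / (2 * pi * n)
Step 1 — P_W = 727.9 kW * 1000 = 727900.0 W
Step 2 — 2 * pi * n = 2 * pi * 1.8 = 11.309734
Step 3 — Q = 727900.0 / 11.309734 ≈ 64360 N·m (5 s.f.)

64360 N·m


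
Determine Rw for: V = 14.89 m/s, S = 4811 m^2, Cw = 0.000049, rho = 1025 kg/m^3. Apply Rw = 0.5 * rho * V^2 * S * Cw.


Formula: Rw = 0.5 * rho * V^2 * S * Cw
Step 1 — V^2 = 14.89^2 = 221.7121
Step 2 — 0.5 * rho * V^2 = 0.5 * 1025 * 221.7121 = 113627.45125
Step 3 — Rw = 113627.45125 * 4811 * 0.000049 ≈ 26786 N (5 s.f.)

26786 N


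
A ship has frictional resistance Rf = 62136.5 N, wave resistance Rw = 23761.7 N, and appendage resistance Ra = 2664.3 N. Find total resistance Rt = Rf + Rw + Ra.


Formula: Rt = Rf + Rw + Ra
Substituting: Rt = 62136.5 + 23761.7 + 2664.3
Result: Rt = 88562.5 N

88562.5 N


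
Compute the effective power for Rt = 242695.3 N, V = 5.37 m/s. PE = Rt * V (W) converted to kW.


Formula: PE = Rt * V / 1000 (kW)
Step 1 — PE (W) = 242695.3 * 5.37 = 1303273.761 W
Step 2 — PE (kW) = 1303273.761 / 1000 ≈ 1303.3 kW (5 s.f.)

1303.3 kW


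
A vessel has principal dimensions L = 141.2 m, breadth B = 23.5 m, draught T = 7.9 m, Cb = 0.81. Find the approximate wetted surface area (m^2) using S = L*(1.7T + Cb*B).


Formula: S = 1.7*L*T + V/T with V = Cb*L*B*T, i.e. S = L * (1.7*T + Cb*B)
Step 1 — 1.7*T = 1.7 * 7.9 = 13.43 m
Step 2 — Cb*B = 0.81 * 23.5 = 19.035 m
Step 3 — 1.7*T + Cb*B = 13.43 + 19.035 = 32.465 m
Step 4 — S = 141.2 * 32.465 ≈ 4584.1 m^2 (5 s.f.)

4584.1 m^2


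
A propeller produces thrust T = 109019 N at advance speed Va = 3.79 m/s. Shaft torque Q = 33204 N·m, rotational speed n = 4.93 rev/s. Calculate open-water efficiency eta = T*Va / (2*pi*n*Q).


Formula: eta = T * Va / (2 * pi * n * Q)
Step 1 — numerator = T * Va = 109019 * 3.79 = 413182.01
Step 2 — 2 * pi * n = 2 * pi * 4.93 = 30.976104
Step 3 — denominator = 30.976104 * 33204 = 1028530.56
Step 4 — eta = 413182.01 / 1028530.56 ≈ 0.40172 (5 s.f.)

0.40172


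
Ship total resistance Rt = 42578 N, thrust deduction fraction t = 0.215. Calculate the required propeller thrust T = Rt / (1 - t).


Formula: T = Rt / (1 - t)
Step 1 — (1 - t) = 1 - 0.215 = 0.785
Step 2 — T = 42578 / 0.785 ≈ 54239 N (5 s.f.)

54239 N


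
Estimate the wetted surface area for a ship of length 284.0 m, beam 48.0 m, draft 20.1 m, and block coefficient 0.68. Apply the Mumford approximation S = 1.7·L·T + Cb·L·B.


Formula: S = 1.7*L*T + V/T with V = Cb*L*B*T, i.e. S = L * (1.7*T + Cb*B)
Step 1 — 1.7*T = 1.7 * 20.1 = 34.17 m
Step 2 — Cb*B = 0.68 * 48.0 = 32.64 m
Step 3 — 1.7*T + Cb*B = 34.17 + 32.64 = 66.81 m
Step 4 — S = 284.0 * 66.81 ≈ 18974 m^2 (5 s.f.)

18974 m^2


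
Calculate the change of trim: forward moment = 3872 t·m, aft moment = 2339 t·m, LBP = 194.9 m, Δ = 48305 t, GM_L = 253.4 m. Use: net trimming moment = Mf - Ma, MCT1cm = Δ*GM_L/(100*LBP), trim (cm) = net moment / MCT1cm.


Formula: net trimming moment = Mf - Ma; MCT1cm = Δ*GM_L/(100*LBP); trim = net moment / MCT1cm
Step 1 — net trimming moment = 3872 - 2339 = 1533 t·m
Step 2 — MCT1cm = 48305 * 253.4 / (100 * 194.9) = 628.0394 t·m/cm
Step 3 — trim = 1533 / 628.0394 ≈ 2.4409 cm (5 s.f.)

2.4409 cm


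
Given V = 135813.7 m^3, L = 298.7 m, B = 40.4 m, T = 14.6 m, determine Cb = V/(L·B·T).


Formula: Cb = V / (L * B * T)
Step 1 — L * B * T = 298.7 * 40.4 * 14.6 = 176185.208 m^3
Step 2 — Cb = 135813.7 / 176185.208 ≈ 0.77086 (5 s.f.)

0.77086


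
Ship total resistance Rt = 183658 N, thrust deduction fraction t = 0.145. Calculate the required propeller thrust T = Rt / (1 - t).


Formula: T = Rt / (1 - t)
Step 1 — (1 - t) = 1 - 0.145 = 0.855
Step 2 — T = 183658 / 0.855 ≈ 214800 N (5 s.f.)

214800 N


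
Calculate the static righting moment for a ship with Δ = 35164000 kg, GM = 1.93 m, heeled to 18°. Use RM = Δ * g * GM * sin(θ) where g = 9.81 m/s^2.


Formula: GZ = GM * sin(theta); RM = disp * g * GZ
Step 1 — GZ = 1.93 * sin(18°) = 1.93 * 0.309017 = 0.596403 m
Step 2 — RM = 35164000 * 9.81 * 0.596403 ≈ 205730000 N·m (5 s.f.)

205730000 N·m


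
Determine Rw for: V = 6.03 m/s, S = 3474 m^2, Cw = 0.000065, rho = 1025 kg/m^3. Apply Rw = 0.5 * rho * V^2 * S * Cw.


Formula: Rw = 0.5 * rho * V^2 * S * Cw
Step 1 — V^2 = 6.03^2 = 36.3609
Step 2 — 0.5 * rho * V^2 = 0.5 * 1025 * 36.3609 = 18634.96125
Step 3 — Rw = 18634.96125 * 3474 * 0.000065 ≈ 4208.0 N (5 s.f.)

4208.0 N


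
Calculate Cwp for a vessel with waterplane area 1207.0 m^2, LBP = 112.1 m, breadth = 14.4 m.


Formula: Cwp = Aw / (L * B)
Step 1 — L * B = 112.1 * 14.4 = 1614.24 m^2
Step 2 — Cwp = 1207.0 / 1614.24 ≈ 0.74772 (5 s.f.)

0.74772


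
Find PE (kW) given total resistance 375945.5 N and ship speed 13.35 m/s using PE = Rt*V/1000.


Formula: PE = Rt * V / 1000 (kW)
Step 1 — PE (W) = 375945.5 * 13.35 = 5018872.425 W
Step 2 — PE (kW) = 5018872.425 / 1000 ≈ 5018.9 kW (5 s.f.)

5018.9 kW


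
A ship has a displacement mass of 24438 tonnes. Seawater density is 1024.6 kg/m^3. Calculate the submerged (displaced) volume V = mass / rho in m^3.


Formula: V = mass / rho
Step 1 — convert tonnes to kg: 24438 t * 1000 = 24438000 kg
Step 2 — V = 24438000 / 1024.6 ≈ 23851 m^3 (5 s.f.)

23851 m^3


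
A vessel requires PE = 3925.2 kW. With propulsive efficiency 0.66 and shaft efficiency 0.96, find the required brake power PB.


Formula: PB = PE / (eta_D * eta_S)
Step 1 — combined efficiency = eta_D * eta_S = 0.66 * 0.96 = 0.6336
Step 2 — PB = 3925.2 / 0.6336 ≈ 6195.1 kW (5 s.f.)

6195.1 kW


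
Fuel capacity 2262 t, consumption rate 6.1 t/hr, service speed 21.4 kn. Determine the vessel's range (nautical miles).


Formula: endurance = fuel / rate; range = endurance * speed
Step 1 — endurance = 2262 / 6.1 = 370.8197 hours
Step 2 — range = 370.8197 * 21.4 ≈ 7935.5 nautical miles (5 s.f.)

7935.5 NM


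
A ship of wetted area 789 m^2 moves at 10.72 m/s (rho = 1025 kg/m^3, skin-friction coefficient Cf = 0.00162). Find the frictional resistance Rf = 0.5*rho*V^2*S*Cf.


Formula: Rf = 0.5 * rho * V^2 * S * Cf
Step 1 — V^2 = 10.72^2 = 114.9184
Step 2 — 0.5 * rho * V^2 = 0.5 * 1025 * 114.9184 = 58895.68
Step 3 — Rf = 58895.68 * 789 * 0.00162 ≈ 75279 N (5 s.f.)

75279 N


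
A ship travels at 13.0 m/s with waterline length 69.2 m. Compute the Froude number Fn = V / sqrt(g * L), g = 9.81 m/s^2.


Formula: Fn = V / sqrt(g * L)
Step 1 — g * L = 9.81 * 69.2 = 678.852
Step 2 — sqrt(g * L) = sqrt(678.852) = 26.054788
Step 3 — Fn = 13.0 / 26.054788 ≈ 0.49895 (5 s.f.)

0.49895


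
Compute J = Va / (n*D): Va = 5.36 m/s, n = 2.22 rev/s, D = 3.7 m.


Formula: J = Va / (n * D)
Step 1 — n * D = 2.22 * 3.7 = 8.214
Step 2 — J = 5.36 / 8.214 ≈ 0.65254 (5 s.f.)

0.65254


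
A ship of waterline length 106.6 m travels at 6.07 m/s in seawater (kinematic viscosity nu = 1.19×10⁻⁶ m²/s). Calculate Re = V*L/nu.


Formula: Re = V * L / nu
Step 1 — V * L = 6.07 * 106.6 = 647.062 m^2/s
Step 2 — Re = 647.062 / 1.19e-6 = 5.44e+08

5.44e+08


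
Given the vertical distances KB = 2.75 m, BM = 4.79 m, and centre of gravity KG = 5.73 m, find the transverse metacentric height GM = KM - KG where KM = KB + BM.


Formula: GM = KB + BM - KG
Step 1 — KM = KB + BM = 2.75 + 4.79 = 7.54 m
Step 2 — GM = KM - KG = 7.54 - 5.73 = 1.81 m

1.81 m


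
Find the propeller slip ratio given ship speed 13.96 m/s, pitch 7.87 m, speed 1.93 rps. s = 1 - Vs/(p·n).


Formula: s = 1 - Vs / (p * n)
Step 1 — p * n = 7.87 * 1.93 = 15.1891
Step 2 — Vs / (p*n) = 13.96 / 15.1891 = 0.91908 (6 d.p.)
Step 3 — s = 1 - 0.91908 = 0.08092

0.08092


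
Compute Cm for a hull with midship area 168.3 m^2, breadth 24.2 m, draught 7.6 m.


Formula: Cm = Am / (B * T)
Step 1 — B * T = 24.2 * 7.6 = 183.92 m^2
Step 2 — Cm = 168.3 / 183.92 ≈ 0.91507 (5 s.f.)

0.91507


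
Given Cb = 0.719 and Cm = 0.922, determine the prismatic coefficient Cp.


Formula: Cp = Cb / Cm
Substituting: Cp = 0.719 / 0.922
Result: Cp ≈ 0.77983 (5 s.f.)

0.77983


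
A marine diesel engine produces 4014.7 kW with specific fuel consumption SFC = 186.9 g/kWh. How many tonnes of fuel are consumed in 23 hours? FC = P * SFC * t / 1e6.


Formula: FC (tonnes) = P * SFC * t / 1,000,000
Step 1 — P * SFC * t = 4014.7 * 186.9 * 23 = 17257990.89 g
Step 2 — FC (tonnes) = 17257990.89 / 1,000,000 ≈ 17.258 tonnes (5 s.f.)

17.258 tonnes


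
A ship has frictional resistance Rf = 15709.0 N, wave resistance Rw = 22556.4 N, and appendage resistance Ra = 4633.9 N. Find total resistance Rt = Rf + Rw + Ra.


Formula: Rt = Rf + Rw + Ra
Substituting: Rt = 15709.0 + 22556.4 + 4633.9
Result: Rt = 42899.3 N

42899.3 N


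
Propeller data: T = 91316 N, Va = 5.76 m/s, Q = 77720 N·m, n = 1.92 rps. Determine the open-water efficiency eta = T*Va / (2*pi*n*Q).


Formula: eta = T * Va / (2 * pi * n * Q)
Step 1 — numerator = T * Va = 91316 * 5.76 = 525980.16
Step 2 — 2 * pi * n = 2 * pi * 1.92 = 12.063716
Step 3 — denominator = 12.063716 * 77720 = 937592.01
Step 4 — eta = 525980.16 / 937592.01 ≈ 0.56099 (5 s.f.)

0.56099


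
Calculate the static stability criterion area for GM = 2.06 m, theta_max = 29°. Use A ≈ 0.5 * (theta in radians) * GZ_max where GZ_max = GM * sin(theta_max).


Formula: GZ_max = GM * sin(theta); Area = 0.5 * theta_rad * GZ_max
Step 1 — GZ_max = 2.06 * sin(29°) = 2.06 * 0.48481 = 0.998709 m
Step 2 — theta_rad = 29 * pi/180 = 0.506145 rad
Step 3 — Area = 0.5 * 0.506145 * 0.998709 ≈ 0.25275 m·rad (5 s.f.)

0.25275 m·rad


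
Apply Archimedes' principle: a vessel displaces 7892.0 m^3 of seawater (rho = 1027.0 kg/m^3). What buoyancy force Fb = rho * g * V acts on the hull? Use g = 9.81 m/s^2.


Formula: Fb = rho * g * V
Substituting: Fb = 1027.0 * 9.81 * 7892.0
Intermediate: 1027.0 * 9.81 = 10074.87
Result: Fb = 10074.87 * 7892.0 ≈ 79511000 N (5 s.f.)

79511000 N


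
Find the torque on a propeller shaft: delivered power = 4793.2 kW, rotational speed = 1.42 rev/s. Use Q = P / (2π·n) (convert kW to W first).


Formula: Q = P_W / (2 * pi * n)
Step 1 — P_W = 4793.2 kW * 1000 = 4793200.0 W
Step 2 — 2 * pi * n = 2 * pi * 1.42 = 8.922123
Step 3 — Q = 4793200.0 / 8.922123 ≈ 537230 N·m (5 s.f.)

537230 N·m


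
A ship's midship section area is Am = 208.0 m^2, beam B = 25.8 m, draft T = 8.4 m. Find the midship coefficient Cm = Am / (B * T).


Formula: Cm = Am / (B * T)
Step 1 — B * T = 25.8 * 8.4 = 216.72 m^2
Step 2 — Cm = 208.0 / 216.72 ≈ 0.95976 (5 s.f.)

0.95976


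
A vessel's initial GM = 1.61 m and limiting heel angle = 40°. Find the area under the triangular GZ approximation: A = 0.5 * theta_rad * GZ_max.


Formula: GZ_max = GM * sin(theta); Area = 0.5 * theta_rad * GZ_max
Step 1 — GZ_max = 1.61 * sin(40°) = 1.61 * 0.642788 = 1.034889 m
Step 2 — theta_rad = 40 * pi/180 = 0.698132 rad
Step 3 — Area = 0.5 * 0.698132 * 1.034889 ≈ 0.36124 m·rad (5 s.f.)

0.36124 m·rad


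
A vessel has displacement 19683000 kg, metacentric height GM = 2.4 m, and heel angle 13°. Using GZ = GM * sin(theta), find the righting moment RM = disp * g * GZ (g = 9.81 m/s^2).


Formula: GZ = GM * sin(theta); RM = disp * g * GZ
Step 1 — GZ = 2.4 * sin(13°) = 2.4 * 0.224951 = 0.539882 m
Step 2 — RM = 19683000 * 9.81 * 0.539882 ≈ 104250000 N·m (5 s.f.)

104250000 N·m


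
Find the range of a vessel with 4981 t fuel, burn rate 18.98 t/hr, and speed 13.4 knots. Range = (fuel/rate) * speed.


Formula: endurance = fuel / rate; range = endurance * speed
Step 1 — endurance = 4981 / 18.98 = 262.4341 hours
Step 2 — range = 262.4341 * 13.4 ≈ 3516.6 nautical miles (5 s.f.)

3516.6 NM


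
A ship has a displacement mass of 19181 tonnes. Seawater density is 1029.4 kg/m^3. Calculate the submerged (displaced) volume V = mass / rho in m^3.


Formula: V = mass / rho
Step 1 — convert tonnes to kg: 19181 t * 1000 = 19181000 kg
Step 2 — V = 19181000 / 1029.4 ≈ 18633 m^3 (5 s.f.)

18633 m^3


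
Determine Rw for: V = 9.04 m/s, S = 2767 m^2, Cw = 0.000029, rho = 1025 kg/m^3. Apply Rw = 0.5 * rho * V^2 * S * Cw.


Formula: Rw = 0.5 * rho * V^2 * S * Cw
Step 1 — V^2 = 9.04^2 = 81.7216
Step 2 — 0.5 * rho * V^2 = 0.5 * 1025 * 81.7216 = 41882.32
Step 3 — Rw = 41882.32 * 2767 * 0.000029 ≈ 3360.8 N (5 s.f.)

3360.8 N


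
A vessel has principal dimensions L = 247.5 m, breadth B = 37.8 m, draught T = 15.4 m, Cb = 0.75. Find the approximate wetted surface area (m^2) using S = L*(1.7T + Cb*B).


Formula: S = 1.7*L*T + V/T with V = Cb*L*B*T, i.e. S = L * (1.7*T + Cb*B)
Step 1 — 1.7*T = 1.7 * 15.4 = 26.18 m
Step 2 — Cb*B = 0.75 * 37.8 = 28.35 m
Step 3 — 1.7*T + Cb*B = 26.18 + 28.35 = 54.53 m
Step 4 — S = 247.5 * 54.53 ≈ 13496 m^2 (5 s.f.)

13496 m^2


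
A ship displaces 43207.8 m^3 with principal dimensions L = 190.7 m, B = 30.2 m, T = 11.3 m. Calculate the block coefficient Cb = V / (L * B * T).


Formula: Cb = V / (L * B * T)
Step 1 — L * B * T = 190.7 * 30.2 * 11.3 = 65078.282 m^3
Step 2 — Cb = 43207.8 / 65078.282 ≈ 0.66394 (5 s.f.)

0.66394


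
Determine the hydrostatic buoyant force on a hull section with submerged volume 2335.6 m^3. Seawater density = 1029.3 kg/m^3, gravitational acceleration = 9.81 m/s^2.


Formula: Fb = rho * g * V
Substituting: Fb = 1029.3 * 9.81 * 2335.6
Intermediate: 1029.3 * 9.81 = 10097.433
Result: Fb = 10097.433 * 2335.6 ≈ 23584000 N (5 s.f.)

23584000 N


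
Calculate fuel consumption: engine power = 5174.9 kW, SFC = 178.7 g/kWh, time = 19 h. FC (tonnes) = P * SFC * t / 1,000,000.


Formula: FC (tonnes) = P * SFC * t / 1,000,000
Step 1 — P * SFC * t = 5174.9 * 178.7 * 19 = 17570337.97 g
Step 2 — FC (tonnes) = 17570337.97 / 1,000,000 ≈ 17.570 tonnes (5 s.f.)

17.570 tonnes


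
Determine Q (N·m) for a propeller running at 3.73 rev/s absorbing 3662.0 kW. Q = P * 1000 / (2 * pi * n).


Formula: Q = P_W / (2 * pi * n)
Step 1 — P_W = 3662.0 kW * 1000 = 3662000.0 W
Step 2 — 2 * pi * n = 2 * pi * 3.73 = 23.436281
Step 3 — Q = 3662000.0 / 23.436281 ≈ 156250 N·m (5 s.f.)

156250 N·m


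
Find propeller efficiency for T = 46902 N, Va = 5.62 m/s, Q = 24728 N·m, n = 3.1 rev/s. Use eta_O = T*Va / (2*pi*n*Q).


Formula: eta = T * Va / (2 * pi * n * Q)
Step 1 — numerator = T * Va = 46902 * 5.62 = 263589.24
Step 2 — 2 * pi * n = 2 * pi * 3.1 = 19.477874
Step 3 — denominator = 19.477874 * 24728 = 481648.87
Step 4 — eta = 263589.24 / 481648.87 ≈ 0.54726 (5 s.f.)

0.54726


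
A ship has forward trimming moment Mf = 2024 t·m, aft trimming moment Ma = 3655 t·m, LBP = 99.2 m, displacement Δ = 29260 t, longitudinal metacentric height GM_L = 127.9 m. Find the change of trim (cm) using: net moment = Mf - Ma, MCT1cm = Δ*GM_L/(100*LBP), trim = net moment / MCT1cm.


Formula: net trimming moment = Mf - Ma; MCT1cm = Δ*GM_L/(100*LBP); trim = net moment / MCT1cm
Step 1 — net trimming moment = 2024 - 3655 = -1631 t·m
Step 2 — MCT1cm = 29260 * 127.9 / (100 * 99.2) = 377.2534 t·m/cm
Step 3 — trim = -1631 / 377.2534 ≈ -4.3234 cm (5 s.f.)

-4.3234 cm


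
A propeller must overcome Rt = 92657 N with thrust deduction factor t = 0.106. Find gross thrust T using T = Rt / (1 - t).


Formula: T = Rt / (1 - t)
Step 1 — (1 - t) = 1 - 0.106 = 0.894
Step 2 — T = 92657 / 0.894 ≈ 103640 N (5 s.f.)

103640 N


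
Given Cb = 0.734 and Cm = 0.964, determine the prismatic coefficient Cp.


Formula: Cp = Cb / Cm
Substituting: Cp = 0.734 / 0.964
Result: Cp ≈ 0.76141 (5 s.f.)

0.76141


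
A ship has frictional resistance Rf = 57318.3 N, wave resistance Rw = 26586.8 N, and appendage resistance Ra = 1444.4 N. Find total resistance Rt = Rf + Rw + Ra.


Formula: Rt = Rf + Rw + Ra
Substituting: Rt = 57318.3 + 26586.8 + 1444.4
Result: Rt = 85349.5 N

85349.5 N


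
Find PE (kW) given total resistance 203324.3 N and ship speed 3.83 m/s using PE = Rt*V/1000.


Formula: PE = Rt * V / 1000 (kW)
Step 1 — PE (W) = 203324.3 * 3.83 = 778732.069 W
Step 2 — PE (kW) = 778732.069 / 1000 ≈ 778.73 kW (5 s.f.)

778.73 kW


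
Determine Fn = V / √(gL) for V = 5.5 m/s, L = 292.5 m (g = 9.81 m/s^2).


Formula: Fn = V / sqrt(g * L)
Step 1 — g * L = 9.81 * 292.5 = 2869.425
Step 2 — sqrt(g * L) = sqrt(2869.425) = 53.567014
Step 3 — Fn = 5.5 / 53.567014 ≈ 0.10268 (5 s.f.)

0.10268


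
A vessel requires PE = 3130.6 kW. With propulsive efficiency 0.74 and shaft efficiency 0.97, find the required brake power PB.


Formula: PB = PE / (eta_D * eta_S)
Step 1 — combined efficiency = eta_D * eta_S = 0.74 * 0.97 = 0.7178
Step 2 — PB = 3130.6 / 0.7178 ≈ 4361.4 kW (5 s.f.)

4361.4 kW


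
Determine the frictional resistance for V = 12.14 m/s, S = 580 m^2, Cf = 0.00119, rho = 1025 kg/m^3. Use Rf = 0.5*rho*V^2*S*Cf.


Formula: Rf = 0.5 * rho * V^2 * S * Cf
Step 1 — V^2 = 12.14^2 = 147.3796
Step 2 — 0.5 * rho * V^2 = 0.5 * 1025 * 147.3796 = 75532.045
Step 3 — Rf = 75532.045 * 580 * 0.00119 ≈ 52132 N (5 s.f.)

52132 N


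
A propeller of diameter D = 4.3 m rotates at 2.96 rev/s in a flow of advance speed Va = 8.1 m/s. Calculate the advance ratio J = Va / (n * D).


Formula: J = Va / (n * D)
Step 1 — n * D = 2.96 * 4.3 = 12.728
Step 2 — J = 8.1 / 12.728 ≈ 0.63639 (5 s.f.)

0.63639


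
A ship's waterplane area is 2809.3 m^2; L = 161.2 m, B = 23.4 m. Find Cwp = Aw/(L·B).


Formula: Cwp = Aw / (L * B)
Step 1 — L * B = 161.2 * 23.4 = 3772.08 m^2
Step 2 — Cwp = 2809.3 / 3772.08 ≈ 0.74476 (5 s.f.)

0.74476


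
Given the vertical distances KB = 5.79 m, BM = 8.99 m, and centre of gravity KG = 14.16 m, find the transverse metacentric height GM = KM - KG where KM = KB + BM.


Formula: GM = KB + BM - KG
Step 1 — KM = KB + BM = 5.79 + 8.99 = 14.78 m
Step 2 — GM = KM - KG = 14.78 - 14.16 = 0.62 m

0.62 m


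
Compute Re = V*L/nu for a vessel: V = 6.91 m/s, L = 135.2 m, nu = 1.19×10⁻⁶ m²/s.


Formula: Re = V * L / nu
Step 1 — V * L = 6.91 * 135.2 = 934.232 m^2/s
Step 2 — Re = 934.232 / 1.19e-6 = 7.85e+08

7.85e+08


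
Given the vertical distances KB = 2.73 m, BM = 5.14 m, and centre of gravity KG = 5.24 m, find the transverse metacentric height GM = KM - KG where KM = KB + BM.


Formula: GM = KB + BM - KG
Step 1 — KM = KB + BM = 2.73 + 5.14 = 7.87 m
Step 2 — GM = KM - KG = 7.87 - 5.24 = 2.63 m

2.63 m


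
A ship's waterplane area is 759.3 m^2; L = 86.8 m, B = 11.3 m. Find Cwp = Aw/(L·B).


Formula: Cwp = Aw / (L * B)
Step 1 — L * B = 86.8 * 11.3 = 980.84 m^2
Step 2 — Cwp = 759.3 / 980.84 ≈ 0.77413 (5 s.f.)

0.77413


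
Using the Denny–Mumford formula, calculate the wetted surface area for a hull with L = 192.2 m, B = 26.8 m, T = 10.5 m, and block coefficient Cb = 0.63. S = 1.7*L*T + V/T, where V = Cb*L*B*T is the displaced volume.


Formula: S = 1.7*L*T + V/T with V = Cb*L*B*T, i.e. S = L * (1.7*T + Cb*B)
Step 1 — 1.7*T = 1.7 * 10.5 = 17.85 m
Step 2 — Cb*B = 0.63 * 26.8 = 16.884 m
Step 3 — 1.7*T + Cb*B = 17.85 + 16.884 = 34.734 m
Step 4 — S = 192.2 * 34.734 ≈ 6675.9 m^2 (5 s.f.)

6675.9 m^2


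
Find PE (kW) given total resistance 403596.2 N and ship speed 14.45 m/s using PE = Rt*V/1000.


Formula: PE = Rt * V / 1000 (kW)
Step 1 — PE (W) = 403596.2 * 14.45 = 5831965.09 W
Step 2 — PE (kW) = 5831965.09 / 1000 ≈ 5832.0 kW (5 s.f.)

5832.0 kW


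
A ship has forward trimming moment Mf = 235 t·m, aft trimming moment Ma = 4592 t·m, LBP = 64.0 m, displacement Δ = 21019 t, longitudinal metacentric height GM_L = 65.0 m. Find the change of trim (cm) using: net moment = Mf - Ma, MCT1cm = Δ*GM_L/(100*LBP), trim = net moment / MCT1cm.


Formula: net trimming moment = Mf - Ma; MCT1cm = Δ*GM_L/(100*LBP); trim = net moment / MCT1cm
Step 1 — net trimming moment = 235 - 4592 = -4357 t·m
Step 2 — MCT1cm = 21019 * 65.0 / (100 * 64.0) = 213.4742 t·m/cm
Step 3 — trim = -4357 / 213.4742 ≈ -20.410 cm (5 s.f.)

-20.410 cm


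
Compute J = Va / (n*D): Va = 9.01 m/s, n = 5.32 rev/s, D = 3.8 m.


Formula: J = Va / (n * D)
Step 1 — n * D = 5.32 * 3.8 = 20.216
Step 2 — J = 9.01 / 20.216 ≈ 0.44569 (5 s.f.)

0.44569


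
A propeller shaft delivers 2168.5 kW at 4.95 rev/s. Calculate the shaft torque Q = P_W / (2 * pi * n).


Formula: Q = P_W / (2 * pi * n)
Step 1 — P_W = 2168.5 kW * 1000 = 2168500.0 W
Step 2 — 2 * pi * n = 2 * pi * 4.95 = 31.101767
Step 3 — Q = 2168500.0 / 31.101767 ≈ 69723 N·m (5 s.f.)

69723 N·m


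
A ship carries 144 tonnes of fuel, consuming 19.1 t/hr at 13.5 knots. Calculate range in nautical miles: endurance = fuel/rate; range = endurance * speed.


Formula: endurance = fuel / rate; range = endurance * speed
Step 1 — endurance = 144 / 19.1 = 7.5393 hours
Step 2 — range = 7.5393 * 13.5 ≈ 101.78 nautical miles (5 s.f.)

101.78 NM
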